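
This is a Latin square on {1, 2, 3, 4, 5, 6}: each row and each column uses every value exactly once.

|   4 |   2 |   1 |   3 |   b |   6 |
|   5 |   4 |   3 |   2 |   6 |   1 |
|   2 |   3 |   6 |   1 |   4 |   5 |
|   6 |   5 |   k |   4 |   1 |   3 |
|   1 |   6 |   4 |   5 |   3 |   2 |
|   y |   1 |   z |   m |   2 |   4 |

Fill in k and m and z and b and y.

For row 1, column 5: row 1 already has {1, 2, 3, 4, 6}; that leaves 5.
For row 6, column 1: column 1 already has {1, 2, 4, 5, 6}; that leaves 3.
Cell (6,4): column 4 already has {1, 2, 3, 4, 5} → 6.
At (row 4, col 3): row 4 already has {1, 3, 4, 5, 6}, so the value is 2.
Cell (6,3): row 6 already has {1, 2, 3, 4, 6} → 5.

k = 2, m = 6, z = 5, b = 5, y = 3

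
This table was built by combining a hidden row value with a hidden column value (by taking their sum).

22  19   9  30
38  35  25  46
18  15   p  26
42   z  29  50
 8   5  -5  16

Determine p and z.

The difference between any two rows is the same in every column — this is an addition table with the headers hidden.
Row 3 minus row 1 is 18 − 22 = -4, so its entry in column 3 is 9 + (-4) = 5.
Row 4 minus row 1 is 42 − 22 = 20, so its entry in column 2 is 19 + 20 = 39.

p = 5, z = 39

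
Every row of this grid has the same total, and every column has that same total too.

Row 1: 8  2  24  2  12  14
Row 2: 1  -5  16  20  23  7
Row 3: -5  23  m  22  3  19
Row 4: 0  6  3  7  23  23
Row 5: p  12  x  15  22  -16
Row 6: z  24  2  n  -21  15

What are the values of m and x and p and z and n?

m = 0, x = 17, p = 12, z = 46, n = -4

Rows 1 and 2 both sum to 62, so that's the common total.
The known cells in row 3 total 62, leaving 62 − 62 = 0 for the blank.
The known cells in column 3 total 45, leaving 62 − 45 = 17 for the blank.
The known cells in row 5 total 50, leaving 62 − 50 = 12 for the blank.
The known cells in column 1 total 16, leaving 62 − 16 = 46 for the blank.
The known cells in row 6 total 66, leaving 62 − 66 = -4 for the blank.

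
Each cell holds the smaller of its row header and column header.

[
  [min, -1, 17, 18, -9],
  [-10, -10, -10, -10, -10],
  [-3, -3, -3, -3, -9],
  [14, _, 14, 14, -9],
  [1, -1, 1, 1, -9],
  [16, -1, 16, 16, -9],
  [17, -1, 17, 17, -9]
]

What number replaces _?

-1

min(14, -1) = -1.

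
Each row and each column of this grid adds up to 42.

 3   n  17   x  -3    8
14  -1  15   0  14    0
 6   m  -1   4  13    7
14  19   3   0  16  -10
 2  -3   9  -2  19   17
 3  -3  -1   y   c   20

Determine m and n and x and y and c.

Row 3 has 6 − 1 + 4 + 13 + 7 = 29; the blank must be 42 − 29 = 13.
Column 2 has -1 + 13 + 19 − 3 − 3 = 25; the blank must be 42 − 25 = 17.
Column 5 has -3 + 14 + 13 + 16 + 19 = 59; the blank must be 42 − 59 = -17.
Row 1 has 3 + 17 + 17 − 3 + 8 = 42; the blank must be 42 − 42 = 0.
Row 6 has 3 − 3 − 1 − 17 + 20 = 2; the blank must be 42 − 2 = 40.

m = 13, n = 17, x = 0, y = 40, c = -17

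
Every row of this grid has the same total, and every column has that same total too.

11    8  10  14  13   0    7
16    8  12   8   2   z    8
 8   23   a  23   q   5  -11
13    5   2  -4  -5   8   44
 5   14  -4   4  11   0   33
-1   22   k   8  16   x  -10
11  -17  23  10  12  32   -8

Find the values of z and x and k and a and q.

Rows 1 and 4 both sum to 63, so that's the common total.
Column 5 has 13 + 2 − 5 + 11 + 16 + 12 = 49; the blank must be 63 − 49 = 14.
Row 2 has 16 + 8 + 12 + 8 + 2 + 8 = 54; the blank must be 63 − 54 = 9.
Column 6 has 0 + 9 + 5 + 8 + 0 + 32 = 54; the blank must be 63 − 54 = 9.
Row 3 has 8 + 23 + 23 + 14 + 5 − 11 = 62; the blank must be 63 − 62 = 1.
Row 6 has -1 + 22 + 8 + 16 + 9 − 10 = 44; the blank must be 63 − 44 = 19.

z = 9, x = 9, k = 19, a = 1, q = 14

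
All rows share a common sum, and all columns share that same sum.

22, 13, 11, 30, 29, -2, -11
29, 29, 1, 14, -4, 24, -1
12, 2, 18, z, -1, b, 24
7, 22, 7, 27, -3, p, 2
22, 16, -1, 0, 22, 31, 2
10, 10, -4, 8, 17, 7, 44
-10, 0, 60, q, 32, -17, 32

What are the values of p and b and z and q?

Rows 1 and 2 both sum to 92, so that's the common total.
Row 4 has 7 + 22 + 7 + 27 − 3 + 2 = 62; the blank must be 92 − 62 = 30.
Column 6 has -2 + 24 + 30 + 31 + 7 − 17 = 73; the blank must be 92 − 73 = 19.
Row 3 has 12 + 2 + 18 − 1 + 19 + 24 = 74; the blank must be 92 − 74 = 18.
Row 7 has -10 + 0 + 60 + 32 − 17 + 32 = 97; the blank must be 92 − 97 = -5.

p = 30, b = 19, z = 18, q = -5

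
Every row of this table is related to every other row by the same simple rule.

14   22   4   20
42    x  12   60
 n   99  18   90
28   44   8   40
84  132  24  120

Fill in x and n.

Each row is a constant multiple of every other row — this is a multiplication table with the headers hidden.
Row 2 is 12/4 = 3/1 times row 1, so its entry in column 2 is 22 × 3/1 = 66.
Row 3 is 18/4 = 9/2 times row 1, so its entry in column 1 is 14 × 9/2 = 63.

x = 66, n = 63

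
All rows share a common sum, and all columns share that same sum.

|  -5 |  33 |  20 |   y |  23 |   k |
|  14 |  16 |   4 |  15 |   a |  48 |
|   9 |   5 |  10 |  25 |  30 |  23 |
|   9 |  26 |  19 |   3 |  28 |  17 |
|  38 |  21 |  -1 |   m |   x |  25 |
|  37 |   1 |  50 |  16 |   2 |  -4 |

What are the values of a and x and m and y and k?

Rows 3 and 4 both sum to 102, so that's the common total.
Row 2 has 14 + 16 + 4 + 15 + 48 = 97; the blank must be 102 − 97 = 5.
Column 5 has 23 + 5 + 30 + 28 + 2 = 88; the blank must be 102 − 88 = 14.
Row 5 has 38 + 21 − 1 + 14 + 25 = 97; the blank must be 102 − 97 = 5.
Column 4 has 15 + 25 + 3 + 5 + 16 = 64; the blank must be 102 − 64 = 38.
Row 1 has -5 + 33 + 20 + 38 + 23 = 109; the blank must be 102 − 109 = -7.

a = 5, x = 14, m = 5, y = 38, k = -7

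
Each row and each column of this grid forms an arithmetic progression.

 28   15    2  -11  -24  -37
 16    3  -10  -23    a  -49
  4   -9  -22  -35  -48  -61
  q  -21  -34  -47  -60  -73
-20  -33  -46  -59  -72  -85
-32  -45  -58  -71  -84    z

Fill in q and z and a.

q = -8, z = -97, a = -36

Along each row the entries change by -13 per step; down each column they change by -12.
Row 4: from -21 at column 2, stepping by -13 to column 1 gives -8.
Row 6: from -32 at column 1, stepping by -13 to column 6 gives -97.
Row 2: from 16 at column 1, stepping by -13 to column 5 gives -36.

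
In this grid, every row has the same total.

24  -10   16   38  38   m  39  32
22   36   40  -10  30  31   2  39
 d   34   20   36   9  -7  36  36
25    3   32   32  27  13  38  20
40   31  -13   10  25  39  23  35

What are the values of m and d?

m = 13, d = 26

The complete rows each total 190.
Row 1 is missing 190 − 177 = 13 (since 24 − 10 + 16 + 38 + 38 + 39 + 32 = 177).
Row 3 is missing 190 − 164 = 26 (since 34 + 20 + 36 + 9 − 7 + 36 + 36 = 164).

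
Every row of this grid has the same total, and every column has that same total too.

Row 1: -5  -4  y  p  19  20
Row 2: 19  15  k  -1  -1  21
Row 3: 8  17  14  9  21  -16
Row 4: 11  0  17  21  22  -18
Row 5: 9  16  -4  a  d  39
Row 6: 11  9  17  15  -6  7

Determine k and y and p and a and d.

Rows 3 and 4 both sum to 53, so that's the common total.
The known cells in column 5 total 55, leaving 53 − 55 = -2 for the blank.
The known cells in row 2 total 53, leaving 53 − 53 = 0 for the blank.
The known cells in row 5 total 58, leaving 53 − 58 = -5 for the blank.
The known cells in column 4 total 39, leaving 53 − 39 = 14 for the blank.
The known cells in row 1 total 44, leaving 53 − 44 = 9 for the blank.

k = 0, y = 9, p = 14, a = -5, d = -2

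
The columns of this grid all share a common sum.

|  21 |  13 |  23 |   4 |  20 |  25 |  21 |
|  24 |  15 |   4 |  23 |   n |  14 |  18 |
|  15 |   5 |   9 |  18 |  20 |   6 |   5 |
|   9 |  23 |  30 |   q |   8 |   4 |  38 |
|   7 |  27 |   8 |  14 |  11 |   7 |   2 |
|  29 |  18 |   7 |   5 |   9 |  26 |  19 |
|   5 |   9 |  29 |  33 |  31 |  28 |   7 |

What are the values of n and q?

n = 11, q = 13

The complete columns each total 110.
Column 5 is missing 110 − 99 = 11 (since 20 + 20 + 8 + 11 + 9 + 31 = 99).
Column 4 is missing 110 − 97 = 13 (since 4 + 23 + 18 + 14 + 5 + 33 = 97).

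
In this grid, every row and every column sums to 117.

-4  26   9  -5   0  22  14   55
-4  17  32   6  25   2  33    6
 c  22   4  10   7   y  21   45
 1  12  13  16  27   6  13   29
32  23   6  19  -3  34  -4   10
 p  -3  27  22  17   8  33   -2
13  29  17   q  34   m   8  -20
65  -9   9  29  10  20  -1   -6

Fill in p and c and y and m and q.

The known cells in column 4 total 97, leaving 117 − 97 = 20 for the blank.
The known cells in row 7 total 101, leaving 117 − 101 = 16 for the blank.
The known cells in row 6 total 102, leaving 117 − 102 = 15 for the blank.
The known cells in column 1 total 118, leaving 117 − 118 = -1 for the blank.
The known cells in row 3 total 108, leaving 117 − 108 = 9 for the blank.

p = 15, c = -1, y = 9, m = 16, q = 20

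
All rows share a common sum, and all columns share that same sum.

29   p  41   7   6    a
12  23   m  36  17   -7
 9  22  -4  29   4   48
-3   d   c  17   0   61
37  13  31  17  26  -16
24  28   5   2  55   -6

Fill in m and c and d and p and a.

Rows 3 and 5 both sum to 108, so that's the common total.
Row 2: 12 + 23 + 36 + 17 − 7 = 81, so its missing entry is 108 − 81 = 27.
Column 6: -7 + 48 + 61 − 16 − 6 = 80, so its missing entry is 108 − 80 = 28.
Row 1: 29 + 41 + 7 + 6 + 28 = 111, so its missing entry is 108 − 111 = -3.
Column 2: -3 + 23 + 22 + 13 + 28 = 83, so its missing entry is 108 − 83 = 25.
Row 4: -3 + 25 + 17 + 0 + 61 = 100, so its missing entry is 108 − 100 = 8.

m = 27, c = 8, d = 25, p = -3, a = 28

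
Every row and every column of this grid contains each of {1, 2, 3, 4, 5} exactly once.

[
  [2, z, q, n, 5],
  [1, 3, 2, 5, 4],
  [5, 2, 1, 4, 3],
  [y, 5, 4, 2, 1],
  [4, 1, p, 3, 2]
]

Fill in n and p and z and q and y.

n = 1, p = 5, z = 4, q = 3, y = 3

Cell (1,2): column 2 already has {1, 2, 3, 5} → 4.
Cell (1,4): column 4 already has {2, 3, 4, 5} → 1.
At (row 5, col 3): row 5 already has {1, 2, 3, 4}, so the value is 5.
Cell (4,1): row 4 already has {1, 2, 4, 5} → 3.
Cell (1,3): row 1 already has {1, 2, 4, 5} → 3.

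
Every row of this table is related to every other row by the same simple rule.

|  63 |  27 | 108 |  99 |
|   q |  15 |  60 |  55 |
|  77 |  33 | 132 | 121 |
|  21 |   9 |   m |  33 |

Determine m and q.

Each row is a constant multiple of every other row — this is a multiplication table with the headers hidden.
Row 4 is 9/27 = 1/3 times row 1, so its entry in column 3 is 108 × 1/3 = 36.
Row 2 is 15/27 = 5/9 times row 1, so its entry in column 1 is 63 × 5/9 = 35.

m = 36, q = 35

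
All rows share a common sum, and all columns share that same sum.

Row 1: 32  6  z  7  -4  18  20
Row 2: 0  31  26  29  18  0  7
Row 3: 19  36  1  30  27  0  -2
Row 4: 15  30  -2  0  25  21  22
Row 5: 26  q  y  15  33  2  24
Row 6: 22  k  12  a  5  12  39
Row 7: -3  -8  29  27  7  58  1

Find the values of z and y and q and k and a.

z = 32, y = 13, q = -2, k = 18, a = 3

Rows 2 and 3 both sum to 111, so that's the common total.
Row 1: 32 + 6 + 7 − 4 + 18 + 20 = 79, so its missing entry is 111 − 79 = 32.
Column 3: 32 + 26 + 1 − 2 + 12 + 29 = 98, so its missing entry is 111 − 98 = 13.
Column 4: 7 + 29 + 30 + 0 + 15 + 27 = 108, so its missing entry is 111 − 108 = 3.
Row 6: 22 + 12 + 3 + 5 + 12 + 39 = 93, so its missing entry is 111 − 93 = 18.
Row 5: 26 + 13 + 15 + 33 + 2 + 24 = 113, so its missing entry is 111 − 113 = -2.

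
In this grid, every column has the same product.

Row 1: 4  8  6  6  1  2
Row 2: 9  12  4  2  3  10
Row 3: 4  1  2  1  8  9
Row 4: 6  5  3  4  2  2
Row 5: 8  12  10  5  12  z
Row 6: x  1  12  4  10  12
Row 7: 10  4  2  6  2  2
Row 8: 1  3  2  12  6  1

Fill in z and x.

z = 8, x = 1

Columns 3 and 5 each multiply to 69120, so every column has product 69120.
Column 6: 2×10×9×2×12×2×1 = 8640, so the missing entry is 69120 ÷ 8640 = 8.
Column 1: 4×9×4×6×8×10×1 = 69120, so the missing entry is 69120 ÷ 69120 = 1.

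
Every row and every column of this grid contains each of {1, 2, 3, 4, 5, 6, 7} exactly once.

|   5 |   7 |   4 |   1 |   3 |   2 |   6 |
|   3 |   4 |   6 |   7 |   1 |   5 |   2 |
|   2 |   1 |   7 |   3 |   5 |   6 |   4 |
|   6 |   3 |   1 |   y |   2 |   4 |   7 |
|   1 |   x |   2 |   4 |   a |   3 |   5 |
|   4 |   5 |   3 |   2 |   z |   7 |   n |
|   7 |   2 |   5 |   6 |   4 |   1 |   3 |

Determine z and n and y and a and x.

At (row 4, col 4): row 4 already has {1, 2, 3, 4, 6, 7}, so the value is 5.
For row 6, column 7: column 7 already has {2, 3, 4, 5, 6, 7}; that leaves 1.
For row 6, column 5: row 6 already has {1, 2, 3, 4, 5, 7}; that leaves 6.
For row 5, column 5: column 5 already has {1, 2, 3, 4, 5, 6}; that leaves 7.
Cell (5,2): row 5 already has {1, 2, 3, 4, 5, 7} → 6.

z = 6, n = 1, y = 5, a = 7, x = 6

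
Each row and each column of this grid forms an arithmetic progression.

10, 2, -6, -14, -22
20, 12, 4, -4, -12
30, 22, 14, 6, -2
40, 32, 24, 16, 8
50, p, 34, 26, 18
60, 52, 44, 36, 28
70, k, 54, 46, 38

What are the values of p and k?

p = 42, k = 62

Along each row the entries change by -8 per step; down each column they change by 10.
Row 5: from 50 at column 1, stepping by -8 to column 2 gives 42.
Row 7: from 70 at column 1, stepping by -8 to column 2 gives 62.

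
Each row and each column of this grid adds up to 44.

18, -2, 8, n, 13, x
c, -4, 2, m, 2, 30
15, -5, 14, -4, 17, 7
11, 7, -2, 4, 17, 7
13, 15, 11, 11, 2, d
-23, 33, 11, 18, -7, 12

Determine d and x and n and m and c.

Row 5: 13 + 15 + 11 + 11 + 2 = 52, so its missing entry is 44 − 52 = -8.
Column 6: 30 + 7 + 7 − 8 + 12 = 48, so its missing entry is 44 − 48 = -4.
Row 1: 18 − 2 + 8 + 13 − 4 = 33, so its missing entry is 44 − 33 = 11.
Column 1: 18 + 15 + 11 + 13 − 23 = 34, so its missing entry is 44 − 34 = 10.
Row 2: 10 − 4 + 2 + 2 + 30 = 40, so its missing entry is 44 − 40 = 4.

d = -8, x = -4, n = 11, m = 4, c = 10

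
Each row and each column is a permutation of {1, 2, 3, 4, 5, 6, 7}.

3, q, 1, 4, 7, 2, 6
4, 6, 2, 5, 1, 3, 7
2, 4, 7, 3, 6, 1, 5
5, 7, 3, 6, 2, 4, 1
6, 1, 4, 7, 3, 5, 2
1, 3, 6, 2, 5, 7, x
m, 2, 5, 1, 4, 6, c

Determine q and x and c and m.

For row 1, column 2: row 1 already has {1, 2, 3, 4, 6, 7}; that leaves 5.
At (row 6, col 7): row 6 already has {1, 2, 3, 5, 6, 7}, so the value is 4.
At (row 7, col 7): column 7 already has {1, 2, 4, 5, 6, 7}, so the value is 3.
Cell (7,1): row 7 already has {1, 2, 3, 4, 5, 6} → 7.

q = 5, x = 4, c = 3, m = 7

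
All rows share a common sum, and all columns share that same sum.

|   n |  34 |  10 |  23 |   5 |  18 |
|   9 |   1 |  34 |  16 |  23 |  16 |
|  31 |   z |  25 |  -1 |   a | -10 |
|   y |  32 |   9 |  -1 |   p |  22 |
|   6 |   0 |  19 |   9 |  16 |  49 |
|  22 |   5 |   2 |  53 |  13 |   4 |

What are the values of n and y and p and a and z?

n = 9, y = 22, p = 15, a = 27, z = 27

Rows 2 and 5 both sum to 99, so that's the common total.
Column 2 has 34 + 1 + 32 + 0 + 5 = 72; the blank must be 99 − 72 = 27.
Row 3 has 31 + 27 + 25 − 1 − 10 = 72; the blank must be 99 − 72 = 27.
Column 5 has 5 + 23 + 27 + 16 + 13 = 84; the blank must be 99 − 84 = 15.
Row 1 has 34 + 10 + 23 + 5 + 18 = 90; the blank must be 99 − 90 = 9.
Row 4 has 32 + 9 − 1 + 15 + 22 = 77; the blank must be 99 − 77 = 22.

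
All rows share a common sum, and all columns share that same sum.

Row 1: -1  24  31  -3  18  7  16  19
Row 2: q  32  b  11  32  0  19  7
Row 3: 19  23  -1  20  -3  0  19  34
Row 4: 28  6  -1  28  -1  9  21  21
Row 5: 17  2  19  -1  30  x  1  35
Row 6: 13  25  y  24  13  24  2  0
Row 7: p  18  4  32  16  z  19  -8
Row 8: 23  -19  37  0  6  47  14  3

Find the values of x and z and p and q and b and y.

Rows 1 and 3 both sum to 111, so that's the common total.
Row 5 has 17 + 2 + 19 − 1 + 30 + 1 + 35 = 103; the blank must be 111 − 103 = 8.
Column 6 has 7 + 0 + 0 + 9 + 8 + 24 + 47 = 95; the blank must be 111 − 95 = 16.
Row 7 has 18 + 4 + 32 + 16 + 16 + 19 − 8 = 97; the blank must be 111 − 97 = 14.
Column 1 has -1 + 19 + 28 + 17 + 13 + 14 + 23 = 113; the blank must be 111 − 113 = -2.
Row 2 has -2 + 32 + 11 + 32 + 0 + 19 + 7 = 99; the blank must be 111 − 99 = 12.
Row 6 has 13 + 25 + 24 + 13 + 24 + 2 + 0 = 101; the blank must be 111 − 101 = 10.

x = 8, z = 16, p = 14, q = -2, b = 12, y = 10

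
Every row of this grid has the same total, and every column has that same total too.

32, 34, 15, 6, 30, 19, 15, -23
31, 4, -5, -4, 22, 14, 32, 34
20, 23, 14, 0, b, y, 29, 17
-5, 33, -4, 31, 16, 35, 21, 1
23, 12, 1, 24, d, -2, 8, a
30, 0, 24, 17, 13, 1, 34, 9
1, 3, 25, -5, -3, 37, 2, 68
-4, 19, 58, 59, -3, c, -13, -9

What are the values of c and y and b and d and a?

Rows 1 and 2 both sum to 128, so that's the common total.
Row 8 has -4 + 19 + 58 + 59 − 3 − 13 − 9 = 107; the blank must be 128 − 107 = 21.
Column 6 has 19 + 14 + 35 − 2 + 1 + 37 + 21 = 125; the blank must be 128 − 125 = 3.
Row 3 has 20 + 23 + 14 + 0 + 3 + 29 + 17 = 106; the blank must be 128 − 106 = 22.
Column 5 has 30 + 22 + 22 + 16 + 13 − 3 − 3 = 97; the blank must be 128 − 97 = 31.
Row 5 has 23 + 12 + 1 + 24 + 31 − 2 + 8 = 97; the blank must be 128 − 97 = 31.

c = 21, y = 3, b = 22, d = 31, a = 31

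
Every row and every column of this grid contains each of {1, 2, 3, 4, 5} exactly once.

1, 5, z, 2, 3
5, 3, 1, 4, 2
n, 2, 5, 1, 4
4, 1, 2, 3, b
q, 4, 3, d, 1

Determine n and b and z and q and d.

For row 4, column 5: row 4 already has {1, 2, 3, 4}; that leaves 5.
At (row 5, col 4): column 4 already has {1, 2, 3, 4}, so the value is 5.
At (row 5, col 1): row 5 already has {1, 3, 4, 5}, so the value is 2.
Cell (3,1): row 3 already has {1, 2, 4, 5} → 3.
At (row 1, col 3): row 1 already has {1, 2, 3, 5}, so the value is 4.

n = 3, b = 5, z = 4, q = 2, d = 5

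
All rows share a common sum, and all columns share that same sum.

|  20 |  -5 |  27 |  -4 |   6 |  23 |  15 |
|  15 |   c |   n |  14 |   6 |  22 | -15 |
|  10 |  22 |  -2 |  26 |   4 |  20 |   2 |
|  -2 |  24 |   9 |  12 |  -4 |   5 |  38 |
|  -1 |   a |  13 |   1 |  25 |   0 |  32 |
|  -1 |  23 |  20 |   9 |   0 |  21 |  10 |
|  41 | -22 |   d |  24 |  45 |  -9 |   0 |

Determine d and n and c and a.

d = 3, n = 12, c = 28, a = 12

Rows 1 and 3 both sum to 82, so that's the common total.
Row 7 has 41 − 22 + 24 + 45 − 9 + 0 = 79; the blank must be 82 − 79 = 3.
Column 3 has 27 − 2 + 9 + 13 + 20 + 3 = 70; the blank must be 82 − 70 = 12.
Row 2 has 15 + 12 + 14 + 6 + 22 − 15 = 54; the blank must be 82 − 54 = 28.
Row 5 has -1 + 13 + 1 + 25 + 0 + 32 = 70; the blank must be 82 − 70 = 12.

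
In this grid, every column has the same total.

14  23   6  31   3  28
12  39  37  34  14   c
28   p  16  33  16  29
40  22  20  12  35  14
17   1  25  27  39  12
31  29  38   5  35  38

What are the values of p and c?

p = 28, c = 21

Columns 1 and 4 both add up to 142, so every column sums to 142.
Column 2: 23 + 39 + 22 + 1 + 29 = 114, so the missing entry is 142 − 114 = 28.
Column 6: 28 + 29 + 14 + 12 + 38 = 121, so the missing entry is 142 − 121 = 21.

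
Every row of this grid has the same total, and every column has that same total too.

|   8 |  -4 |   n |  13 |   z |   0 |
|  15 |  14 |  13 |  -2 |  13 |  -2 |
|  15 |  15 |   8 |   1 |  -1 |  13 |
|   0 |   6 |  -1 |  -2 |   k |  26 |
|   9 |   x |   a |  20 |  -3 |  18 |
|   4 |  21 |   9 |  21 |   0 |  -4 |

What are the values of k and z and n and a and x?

k = 22, z = 20, n = 14, a = 8, x = -1

Rows 2 and 3 both sum to 51, so that's the common total.
Row 4 has 0 + 6 − 1 − 2 + 26 = 29; the blank must be 51 − 29 = 22.
Column 5 has 13 − 1 + 22 − 3 + 0 = 31; the blank must be 51 − 31 = 20.
Row 1 has 8 − 4 + 13 + 20 + 0 = 37; the blank must be 51 − 37 = 14.
Column 3 has 14 + 13 + 8 − 1 + 9 = 43; the blank must be 51 − 43 = 8.
Row 5 has 9 + 8 + 20 − 3 + 18 = 52; the blank must be 51 − 52 = -1.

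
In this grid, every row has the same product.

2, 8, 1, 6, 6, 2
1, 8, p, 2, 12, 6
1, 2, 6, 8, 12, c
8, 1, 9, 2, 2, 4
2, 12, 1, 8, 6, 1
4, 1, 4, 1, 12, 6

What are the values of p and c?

p = 1, c = 1

Rows 4 and 6 each multiply to 1152, so every row has product 1152.
Row 2: 1×8×2×12×6 = 1152, so the missing entry is 1152 ÷ 1152 = 1.
Row 3: 1×2×6×8×12 = 1152, so the missing entry is 1152 ÷ 1152 = 1.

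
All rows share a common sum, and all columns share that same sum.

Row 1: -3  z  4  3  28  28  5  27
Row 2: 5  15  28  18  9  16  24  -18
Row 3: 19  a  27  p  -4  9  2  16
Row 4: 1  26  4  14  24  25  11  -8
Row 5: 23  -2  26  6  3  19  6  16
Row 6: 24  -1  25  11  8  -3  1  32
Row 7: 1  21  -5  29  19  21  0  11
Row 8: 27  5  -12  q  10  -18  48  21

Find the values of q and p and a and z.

Rows 2 and 4 both sum to 97, so that's the common total.
The known cells in row 1 total 92, leaving 97 − 92 = 5 for the blank.
The known cells in column 2 total 69, leaving 97 − 69 = 28 for the blank.
The known cells in row 3 total 97, leaving 97 − 97 = 0 for the blank.
The known cells in row 8 total 81, leaving 97 − 81 = 16 for the blank.

q = 16, p = 0, a = 28, z = 5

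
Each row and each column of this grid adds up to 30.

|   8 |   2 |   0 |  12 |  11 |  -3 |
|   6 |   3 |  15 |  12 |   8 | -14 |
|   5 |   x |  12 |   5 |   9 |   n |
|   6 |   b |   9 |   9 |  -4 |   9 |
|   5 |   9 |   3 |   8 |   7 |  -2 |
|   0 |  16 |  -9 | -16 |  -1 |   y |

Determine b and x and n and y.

The known cells in row 4 total 29, leaving 30 − 29 = 1 for the blank.
The known cells in column 2 total 31, leaving 30 − 31 = -1 for the blank.
The known cells in row 3 total 30, leaving 30 − 30 = 0 for the blank.
The known cells in row 6 total -10, leaving 30 − (-10) = 40 for the blank.

b = 1, x = -1, n = 0, y = 40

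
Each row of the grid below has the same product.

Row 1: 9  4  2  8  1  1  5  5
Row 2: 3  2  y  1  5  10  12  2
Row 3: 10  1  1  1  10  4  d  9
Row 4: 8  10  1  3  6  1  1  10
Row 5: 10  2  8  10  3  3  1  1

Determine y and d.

Rows 4 and 5 each multiply to 14400, so every row has product 14400.
Row 2: 3×2×1×5×10×12×2 = 7200, so the missing entry is 14400 ÷ 7200 = 2.
Row 3: 10×1×1×1×10×4×9 = 3600, so the missing entry is 14400 ÷ 3600 = 4.

y = 2, d = 4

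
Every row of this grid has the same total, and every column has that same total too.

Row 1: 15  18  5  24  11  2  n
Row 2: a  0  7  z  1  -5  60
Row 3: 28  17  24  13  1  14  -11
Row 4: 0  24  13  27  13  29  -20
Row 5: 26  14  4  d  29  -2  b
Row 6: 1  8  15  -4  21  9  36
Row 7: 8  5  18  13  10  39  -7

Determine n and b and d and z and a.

n = 11, b = 17, d = -2, z = 15, a = 8

Rows 3 and 4 both sum to 86, so that's the common total.
Row 1: 15 + 18 + 5 + 24 + 11 + 2 = 75, so its missing entry is 86 − 75 = 11.
Column 7: 11 + 60 − 11 − 20 + 36 − 7 = 69, so its missing entry is 86 − 69 = 17.
Row 5: 26 + 14 + 4 + 29 − 2 + 17 = 88, so its missing entry is 86 − 88 = -2.
Column 1: 15 + 28 + 0 + 26 + 1 + 8 = 78, so its missing entry is 86 − 78 = 8.
Row 2: 8 + 0 + 7 + 1 − 5 + 60 = 71, so its missing entry is 86 − 71 = 15.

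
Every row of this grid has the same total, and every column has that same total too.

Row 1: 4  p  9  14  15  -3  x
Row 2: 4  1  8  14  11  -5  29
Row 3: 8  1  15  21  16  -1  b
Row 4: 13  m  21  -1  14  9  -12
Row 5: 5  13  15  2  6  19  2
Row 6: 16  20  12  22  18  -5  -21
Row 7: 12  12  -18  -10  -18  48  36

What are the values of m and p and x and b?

Rows 2 and 5 both sum to 62, so that's the common total.
Row 4 has 13 + 21 − 1 + 14 + 9 − 12 = 44; the blank must be 62 − 44 = 18.
Row 3 has 8 + 1 + 15 + 21 + 16 − 1 = 60; the blank must be 62 − 60 = 2.
Column 7 has 29 + 2 − 12 + 2 − 21 + 36 = 36; the blank must be 62 − 36 = 26.
Row 1 has 4 + 9 + 14 + 15 − 3 + 26 = 65; the blank must be 62 − 65 = -3.

m = 18, p = -3, x = 26, b = 2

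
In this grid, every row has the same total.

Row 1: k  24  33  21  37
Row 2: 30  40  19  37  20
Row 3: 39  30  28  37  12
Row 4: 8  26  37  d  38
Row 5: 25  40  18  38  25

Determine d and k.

d = 37, k = 31

Row 3 sums to 146 and so does row 5; that's the common total.
In row 4 the known cells total 109, leaving 146 − 109 = 37.
In row 1 the known cells total 115, leaving 146 − 115 = 31.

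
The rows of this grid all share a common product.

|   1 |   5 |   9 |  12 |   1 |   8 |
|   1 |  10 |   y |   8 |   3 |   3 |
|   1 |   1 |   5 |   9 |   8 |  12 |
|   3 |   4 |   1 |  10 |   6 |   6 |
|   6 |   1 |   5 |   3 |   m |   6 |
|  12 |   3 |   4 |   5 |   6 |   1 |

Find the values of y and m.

y = 6, m = 8

Rows 4 and 6 each multiply to 4320, so every row has product 4320.
Row 2: 1×10×8×3×3 = 720, so the missing entry is 4320 ÷ 720 = 6.
Row 5: 6×1×5×3×6 = 540, so the missing entry is 4320 ÷ 540 = 8.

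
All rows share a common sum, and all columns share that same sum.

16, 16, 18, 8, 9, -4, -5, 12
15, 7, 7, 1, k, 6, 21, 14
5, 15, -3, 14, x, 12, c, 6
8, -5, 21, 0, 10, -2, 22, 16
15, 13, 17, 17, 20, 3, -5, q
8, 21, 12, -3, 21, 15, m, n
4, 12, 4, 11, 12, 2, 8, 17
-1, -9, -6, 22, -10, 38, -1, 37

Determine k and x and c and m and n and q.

Rows 1 and 4 both sum to 70, so that's the common total.
Row 2 has 15 + 7 + 7 + 1 + 6 + 21 + 14 = 71; the blank must be 70 − 71 = -1.
Column 5 has 9 − 1 + 10 + 20 + 21 + 12 − 10 = 61; the blank must be 70 − 61 = 9.
Row 3 has 5 + 15 − 3 + 14 + 9 + 12 + 6 = 58; the blank must be 70 − 58 = 12.
Column 7 has -5 + 21 + 12 + 22 − 5 + 8 − 1 = 52; the blank must be 70 − 52 = 18.
Row 6 has 8 + 21 + 12 − 3 + 21 + 15 + 18 = 92; the blank must be 70 − 92 = -22.
Row 5 has 15 + 13 + 17 + 17 + 20 + 3 − 5 = 80; the blank must be 70 − 80 = -10.

k = -1, x = 9, c = 12, m = 18, n = -22, q = -10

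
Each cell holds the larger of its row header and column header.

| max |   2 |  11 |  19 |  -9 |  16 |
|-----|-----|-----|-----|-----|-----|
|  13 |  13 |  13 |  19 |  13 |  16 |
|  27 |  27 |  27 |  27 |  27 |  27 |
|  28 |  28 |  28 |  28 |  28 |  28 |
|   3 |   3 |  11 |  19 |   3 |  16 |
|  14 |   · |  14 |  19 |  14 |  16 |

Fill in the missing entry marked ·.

max(14, 2) = 14.

14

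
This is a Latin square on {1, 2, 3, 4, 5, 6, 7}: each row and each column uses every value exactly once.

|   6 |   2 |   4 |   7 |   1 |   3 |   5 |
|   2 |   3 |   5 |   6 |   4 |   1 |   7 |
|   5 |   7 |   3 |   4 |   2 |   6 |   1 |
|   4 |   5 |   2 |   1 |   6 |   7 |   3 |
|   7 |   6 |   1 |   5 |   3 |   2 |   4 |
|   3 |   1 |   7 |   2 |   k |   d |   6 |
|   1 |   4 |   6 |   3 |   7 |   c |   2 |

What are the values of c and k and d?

c = 5, k = 5, d = 4

At (row 6, col 5): column 5 already has {1, 2, 3, 4, 6, 7}, so the value is 5.
For row 6, column 6: row 6 already has {1, 2, 3, 5, 6, 7}; that leaves 4.
For row 7, column 6: row 7 already has {1, 2, 3, 4, 6, 7}; that leaves 5.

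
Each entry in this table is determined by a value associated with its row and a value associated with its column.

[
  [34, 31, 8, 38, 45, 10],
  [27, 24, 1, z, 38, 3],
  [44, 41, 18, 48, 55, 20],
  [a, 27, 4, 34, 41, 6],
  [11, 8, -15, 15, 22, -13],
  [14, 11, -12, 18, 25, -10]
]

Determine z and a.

z = 31, a = 30

The difference between any two rows is the same in every column — this is an addition table with the headers hidden.
Row 2 minus row 1 is 3 − 10 = -7, so its entry in column 4 is 38 + (-7) = 31.
Row 4 minus row 1 is 6 − 10 = -4, so its entry in column 1 is 34 + (-4) = 30.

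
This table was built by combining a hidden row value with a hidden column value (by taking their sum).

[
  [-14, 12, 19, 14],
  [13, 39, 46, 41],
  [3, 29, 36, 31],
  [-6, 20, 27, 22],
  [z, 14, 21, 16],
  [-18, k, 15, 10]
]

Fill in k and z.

The difference between any two rows is the same in every column — this is an addition table with the headers hidden.
Row 6 minus row 1 is 10 − 14 = -4, so its entry in column 2 is 12 + (-4) = 8.
Row 5 minus row 1 is 16 − 14 = 2, so its entry in column 1 is -14 + 2 = -12.

k = 8, z = -12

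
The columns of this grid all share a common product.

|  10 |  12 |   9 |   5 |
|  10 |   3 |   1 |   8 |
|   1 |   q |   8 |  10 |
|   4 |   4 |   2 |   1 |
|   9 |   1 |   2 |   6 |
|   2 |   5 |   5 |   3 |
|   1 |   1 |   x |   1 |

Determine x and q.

Columns 1 and 4 each multiply to 7200, so every column has product 7200.
Column 3: 9×1×8×2×2×5 = 1440, so the missing entry is 7200 ÷ 1440 = 5.
Column 2: 12×3×4×1×5×1 = 720, so the missing entry is 7200 ÷ 720 = 10.

x = 5, q = 10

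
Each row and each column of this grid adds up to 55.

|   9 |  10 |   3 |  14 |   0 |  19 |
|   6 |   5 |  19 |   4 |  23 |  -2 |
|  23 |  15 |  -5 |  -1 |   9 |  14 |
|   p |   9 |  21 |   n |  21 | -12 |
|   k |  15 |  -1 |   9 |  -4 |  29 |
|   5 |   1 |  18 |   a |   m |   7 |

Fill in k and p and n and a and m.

k = 7, p = 5, n = 11, a = 18, m = 6

Row 5 has 15 − 1 + 9 − 4 + 29 = 48; the blank must be 55 − 48 = 7.
Column 5 has 0 + 23 + 9 + 21 − 4 = 49; the blank must be 55 − 49 = 6.
Column 1 has 9 + 6 + 23 + 7 + 5 = 50; the blank must be 55 − 50 = 5.
Row 4 has 5 + 9 + 21 + 21 − 12 = 44; the blank must be 55 − 44 = 11.
Row 6 has 5 + 1 + 18 + 6 + 7 = 37; the blank must be 55 − 37 = 18.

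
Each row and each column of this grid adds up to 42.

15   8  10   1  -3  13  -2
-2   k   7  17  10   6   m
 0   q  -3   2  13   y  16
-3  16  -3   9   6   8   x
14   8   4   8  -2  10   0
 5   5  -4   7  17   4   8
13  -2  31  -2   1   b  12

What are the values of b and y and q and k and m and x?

The known cells in row 7 total 53, leaving 42 − 53 = -11 for the blank.
The known cells in row 4 total 33, leaving 42 − 33 = 9 for the blank.
The known cells in column 7 total 43, leaving 42 − 43 = -1 for the blank.
The known cells in row 2 total 37, leaving 42 − 37 = 5 for the blank.
The known cells in column 2 total 40, leaving 42 − 40 = 2 for the blank.
The known cells in row 3 total 30, leaving 42 − 30 = 12 for the blank.

b = -11, y = 12, q = 2, k = 5, m = -1, x = 9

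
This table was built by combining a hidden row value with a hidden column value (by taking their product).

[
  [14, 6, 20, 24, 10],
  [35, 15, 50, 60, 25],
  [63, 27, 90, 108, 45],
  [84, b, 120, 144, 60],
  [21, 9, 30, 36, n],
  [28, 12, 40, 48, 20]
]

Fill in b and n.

Each row is a constant multiple of every other row — this is a multiplication table with the headers hidden.
Row 4 is 84/14 = 6/1 times row 1, so its entry in column 2 is 6 × 6/1 = 36.
Row 5 is 21/14 = 3/2 times row 1, so its entry in column 5 is 10 × 3/2 = 15.

b = 36, n = 15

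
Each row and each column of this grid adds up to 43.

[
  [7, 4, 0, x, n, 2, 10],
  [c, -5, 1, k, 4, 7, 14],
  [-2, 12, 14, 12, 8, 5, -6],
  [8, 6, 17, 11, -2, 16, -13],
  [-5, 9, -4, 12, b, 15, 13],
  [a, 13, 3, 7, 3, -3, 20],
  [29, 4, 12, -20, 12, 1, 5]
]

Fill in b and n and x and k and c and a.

b = 3, n = 15, x = 5, k = 16, c = 6, a = 0

Row 5 has -5 + 9 − 4 + 12 + 15 + 13 = 40; the blank must be 43 − 40 = 3.
Column 5 has 4 + 8 − 2 + 3 + 3 + 12 = 28; the blank must be 43 − 28 = 15.
Row 1 has 7 + 4 + 0 + 15 + 2 + 10 = 38; the blank must be 43 − 38 = 5.
Row 6 has 13 + 3 + 7 + 3 − 3 + 20 = 43; the blank must be 43 − 43 = 0.
Column 1 has 7 − 2 + 8 − 5 + 0 + 29 = 37; the blank must be 43 − 37 = 6.
Row 2 has 6 − 5 + 1 + 4 + 7 + 14 = 27; the blank must be 43 − 27 = 16.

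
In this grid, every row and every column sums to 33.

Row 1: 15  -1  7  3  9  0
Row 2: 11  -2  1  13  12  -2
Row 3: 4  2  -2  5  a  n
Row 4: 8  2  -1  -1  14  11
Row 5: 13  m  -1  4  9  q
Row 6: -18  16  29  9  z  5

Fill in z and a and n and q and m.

z = -8, a = -3, n = 27, q = -8, m = 16

The known cells in row 6 total 41, leaving 33 − 41 = -8 for the blank.
The known cells in column 5 total 36, leaving 33 − 36 = -3 for the blank.
The known cells in row 3 total 6, leaving 33 − 6 = 27 for the blank.
The known cells in column 6 total 41, leaving 33 − 41 = -8 for the blank.
The known cells in row 5 total 17, leaving 33 − 17 = 16 for the blank.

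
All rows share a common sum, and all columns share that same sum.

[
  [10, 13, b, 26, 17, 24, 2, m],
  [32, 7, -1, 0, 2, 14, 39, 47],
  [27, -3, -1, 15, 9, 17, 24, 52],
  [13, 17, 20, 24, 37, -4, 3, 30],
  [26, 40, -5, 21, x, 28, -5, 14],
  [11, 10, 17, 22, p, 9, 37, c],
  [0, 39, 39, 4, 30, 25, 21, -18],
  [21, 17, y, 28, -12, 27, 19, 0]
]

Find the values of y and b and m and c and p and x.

Rows 2 and 3 both sum to 140, so that's the common total.
Row 5: 26 + 40 − 5 + 21 + 28 − 5 + 14 = 119, so its missing entry is 140 − 119 = 21.
Column 5: 17 + 2 + 9 + 37 + 21 + 30 − 12 = 104, so its missing entry is 140 − 104 = 36.
Row 6: 11 + 10 + 17 + 22 + 36 + 9 + 37 = 142, so its missing entry is 140 − 142 = -2.
Column 8: 47 + 52 + 30 + 14 − 2 − 18 + 0 = 123, so its missing entry is 140 − 123 = 17.
Row 1: 10 + 13 + 26 + 17 + 24 + 2 + 17 = 109, so its missing entry is 140 − 109 = 31.
Row 8: 21 + 17 + 28 − 12 + 27 + 19 + 0 = 100, so its missing entry is 140 − 100 = 40.

y = 40, b = 31, m = 17, c = -2, p = 36, x = 21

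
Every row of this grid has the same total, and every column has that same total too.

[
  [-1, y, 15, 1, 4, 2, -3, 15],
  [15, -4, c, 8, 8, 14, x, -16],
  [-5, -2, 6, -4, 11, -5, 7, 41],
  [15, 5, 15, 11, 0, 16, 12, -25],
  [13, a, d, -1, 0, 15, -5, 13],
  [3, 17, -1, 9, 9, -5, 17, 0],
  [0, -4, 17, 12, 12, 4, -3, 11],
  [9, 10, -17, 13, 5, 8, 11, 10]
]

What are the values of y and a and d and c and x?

Rows 3 and 4 both sum to 49, so that's the common total.
Row 1 has -1 + 15 + 1 + 4 + 2 − 3 + 15 = 33; the blank must be 49 − 33 = 16.
Column 7 has -3 + 7 + 12 − 5 + 17 − 3 + 11 = 36; the blank must be 49 − 36 = 13.
Row 2 has 15 − 4 + 8 + 8 + 14 + 13 − 16 = 38; the blank must be 49 − 38 = 11.
Column 3 has 15 + 11 + 6 + 15 − 1 + 17 − 17 = 46; the blank must be 49 − 46 = 3.
Row 5 has 13 + 3 − 1 + 0 + 15 − 5 + 13 = 38; the blank must be 49 − 38 = 11.

y = 16, a = 11, d = 3, c = 11, x = 13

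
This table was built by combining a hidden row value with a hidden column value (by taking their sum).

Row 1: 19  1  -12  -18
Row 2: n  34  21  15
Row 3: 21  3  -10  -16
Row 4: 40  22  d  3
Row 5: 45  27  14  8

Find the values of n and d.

The difference between any two rows is the same in every column — this is an addition table with the headers hidden.
Row 2 minus row 1 is 15 − (-18) = 33, so its entry in column 1 is 19 + 33 = 52.
Row 4 minus row 1 is 3 − (-18) = 21, so its entry in column 3 is -12 + 21 = 9.

n = 52, d = 9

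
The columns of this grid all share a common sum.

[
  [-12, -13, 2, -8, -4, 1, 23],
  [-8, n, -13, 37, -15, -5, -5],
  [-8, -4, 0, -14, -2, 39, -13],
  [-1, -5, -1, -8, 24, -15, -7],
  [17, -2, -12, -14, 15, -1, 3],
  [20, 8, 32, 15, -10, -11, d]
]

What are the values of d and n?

Column 1 sums to 8 and so does column 6; that's the common total.
In column 7 the known cells total 1, leaving 8 − 1 = 7.
In column 2 the known cells total -16, leaving 8 − (-16) = 24.

d = 7, n = 24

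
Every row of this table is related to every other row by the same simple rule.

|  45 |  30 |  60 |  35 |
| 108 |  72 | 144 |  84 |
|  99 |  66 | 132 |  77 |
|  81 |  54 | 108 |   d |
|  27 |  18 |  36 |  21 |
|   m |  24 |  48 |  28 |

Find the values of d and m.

Each row is a constant multiple of every other row — this is a multiplication table with the headers hidden.
Row 4 is 108/60 = 9/5 times row 1, so its entry in column 4 is 35 × 9/5 = 63.
Row 6 is 48/60 = 4/5 times row 1, so its entry in column 1 is 45 × 4/5 = 36.

d = 63, m = 36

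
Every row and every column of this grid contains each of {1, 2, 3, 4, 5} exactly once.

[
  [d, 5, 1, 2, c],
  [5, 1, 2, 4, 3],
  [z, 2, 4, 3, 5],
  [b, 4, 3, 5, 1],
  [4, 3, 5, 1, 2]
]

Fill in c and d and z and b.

At (row 3, col 1): row 3 already has {2, 3, 4, 5}, so the value is 1.
For row 1, column 5: column 5 already has {1, 2, 3, 5}; that leaves 4.
For row 4, column 1: row 4 already has {1, 3, 4, 5}; that leaves 2.
For row 1, column 1: row 1 already has {1, 2, 4, 5}; that leaves 3.

c = 4, d = 3, z = 1, b = 2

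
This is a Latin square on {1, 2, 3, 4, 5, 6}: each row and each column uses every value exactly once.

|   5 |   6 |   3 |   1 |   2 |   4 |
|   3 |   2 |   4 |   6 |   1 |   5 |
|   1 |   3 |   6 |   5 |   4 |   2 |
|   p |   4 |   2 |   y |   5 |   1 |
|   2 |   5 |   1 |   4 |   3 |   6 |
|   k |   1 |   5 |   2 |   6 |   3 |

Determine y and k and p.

At (row 4, col 4): column 4 already has {1, 2, 4, 5, 6}, so the value is 3.
At (row 6, col 1): row 6 already has {1, 2, 3, 5, 6}, so the value is 4.
At (row 4, col 1): row 4 already has {1, 2, 3, 4, 5}, so the value is 6.

y = 3, k = 4, p = 6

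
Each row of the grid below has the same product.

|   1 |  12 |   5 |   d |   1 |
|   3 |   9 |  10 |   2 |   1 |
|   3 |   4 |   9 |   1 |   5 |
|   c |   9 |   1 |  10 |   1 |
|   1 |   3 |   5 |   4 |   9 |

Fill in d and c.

d = 9, c = 6

Rows 2 and 3 each multiply to 540, so every row has product 540.
Row 1: 1×12×5×1 = 60, so the missing entry is 540 ÷ 60 = 9.
Row 4: 9×1×10×1 = 90, so the missing entry is 540 ÷ 90 = 6.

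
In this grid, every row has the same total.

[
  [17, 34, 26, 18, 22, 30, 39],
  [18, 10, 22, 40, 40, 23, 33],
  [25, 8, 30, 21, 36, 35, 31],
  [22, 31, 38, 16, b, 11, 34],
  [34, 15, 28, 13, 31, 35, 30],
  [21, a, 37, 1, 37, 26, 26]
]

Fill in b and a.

b = 34, a = 38

Row 2 sums to 186 and so does row 5; that's the common total.
In row 4 the known cells total 152, leaving 186 − 152 = 34.
In row 6 the known cells total 148, leaving 186 − 148 = 38.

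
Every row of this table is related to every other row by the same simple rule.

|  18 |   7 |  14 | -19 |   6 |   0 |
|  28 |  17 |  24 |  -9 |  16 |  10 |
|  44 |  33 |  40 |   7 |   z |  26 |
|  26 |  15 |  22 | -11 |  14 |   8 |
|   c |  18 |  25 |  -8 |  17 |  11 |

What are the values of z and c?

The difference between any two rows is the same in every column — this is an addition table with the headers hidden.
Row 3 minus row 1 is 7 − (-19) = 26, so its entry in column 5 is 6 + 26 = 32.
Row 5 minus row 1 is -8 − (-19) = 11, so its entry in column 1 is 18 + 11 = 29.

z = 32, c = 29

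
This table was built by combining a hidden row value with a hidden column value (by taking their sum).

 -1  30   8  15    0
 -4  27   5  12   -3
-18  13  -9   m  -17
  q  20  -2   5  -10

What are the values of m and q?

The difference between any two rows is the same in every column — this is an addition table with the headers hidden.
Row 3 minus row 1 is 13 − 30 = -17, so its entry in column 4 is 15 + (-17) = -2.
Row 4 minus row 1 is 20 − 30 = -10, so its entry in column 1 is -1 + (-10) = -11.

m = -2, q = -11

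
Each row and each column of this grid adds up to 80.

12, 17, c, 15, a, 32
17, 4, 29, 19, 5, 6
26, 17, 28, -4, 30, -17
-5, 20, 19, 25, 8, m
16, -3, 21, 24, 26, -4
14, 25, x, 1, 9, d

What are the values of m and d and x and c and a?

The known cells in column 5 total 78, leaving 80 − 78 = 2 for the blank.
The known cells in row 1 total 78, leaving 80 − 78 = 2 for the blank.
The known cells in row 4 total 67, leaving 80 − 67 = 13 for the blank.
The known cells in column 6 total 30, leaving 80 − 30 = 50 for the blank.
The known cells in row 6 total 99, leaving 80 − 99 = -19 for the blank.

m = 13, d = 50, x = -19, c = 2, a = 2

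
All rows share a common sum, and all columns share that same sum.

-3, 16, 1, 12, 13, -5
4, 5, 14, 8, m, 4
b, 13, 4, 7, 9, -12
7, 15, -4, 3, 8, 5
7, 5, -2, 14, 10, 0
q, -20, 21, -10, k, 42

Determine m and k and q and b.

m = -1, k = -5, q = 6, b = 13

Rows 1 and 4 both sum to 34, so that's the common total.
The known cells in row 3 total 21, leaving 34 − 21 = 13 for the blank.
The known cells in column 1 total 28, leaving 34 − 28 = 6 for the blank.
The known cells in row 6 total 39, leaving 34 − 39 = -5 for the blank.
The known cells in row 2 total 35, leaving 34 − 35 = -1 for the blank.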